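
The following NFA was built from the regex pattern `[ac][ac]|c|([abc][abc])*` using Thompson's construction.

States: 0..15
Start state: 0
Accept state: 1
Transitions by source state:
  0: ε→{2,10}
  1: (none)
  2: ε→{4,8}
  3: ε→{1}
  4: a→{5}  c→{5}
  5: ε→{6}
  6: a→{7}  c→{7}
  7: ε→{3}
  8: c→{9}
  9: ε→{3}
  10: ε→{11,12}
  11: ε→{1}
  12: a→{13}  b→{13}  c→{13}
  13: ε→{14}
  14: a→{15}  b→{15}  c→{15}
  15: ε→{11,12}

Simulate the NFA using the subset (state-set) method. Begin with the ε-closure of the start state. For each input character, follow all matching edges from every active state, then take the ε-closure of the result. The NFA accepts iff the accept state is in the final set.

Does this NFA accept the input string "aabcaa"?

Answer: ACCEPT

Trace:
start: ε-closure({0}) = {0,1,2,4,8,10,11,12}
'a' @ 1: {5,6,13,14}
'a' @ 2: {1,3,7,11,12,15}  ✓accept
'b' @ 3: {13,14}
'c' @ 4: {1,11,12,15}  ✓accept
'a' @ 5: {13,14}
'a' @ 6: {1,11,12,15}  ✓accept
after full input: {1,11,12,15}  (accept=1 in)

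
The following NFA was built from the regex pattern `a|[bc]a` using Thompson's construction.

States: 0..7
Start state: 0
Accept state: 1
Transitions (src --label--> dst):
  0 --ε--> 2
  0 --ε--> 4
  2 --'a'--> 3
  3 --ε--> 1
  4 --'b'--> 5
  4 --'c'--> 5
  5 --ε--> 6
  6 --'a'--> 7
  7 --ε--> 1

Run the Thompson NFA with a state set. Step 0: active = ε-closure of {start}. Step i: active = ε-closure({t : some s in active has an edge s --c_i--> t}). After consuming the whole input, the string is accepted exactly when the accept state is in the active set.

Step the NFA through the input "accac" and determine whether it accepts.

start: ε-closure({0}) = {0,2,4}
'a' @ 1: {1,3}  [accepting]
'c' @ 2: {}  — no active states
rest 'cac' ignored (set empty)
after full input: {}  (accept=1 not in)

Answer: REJECT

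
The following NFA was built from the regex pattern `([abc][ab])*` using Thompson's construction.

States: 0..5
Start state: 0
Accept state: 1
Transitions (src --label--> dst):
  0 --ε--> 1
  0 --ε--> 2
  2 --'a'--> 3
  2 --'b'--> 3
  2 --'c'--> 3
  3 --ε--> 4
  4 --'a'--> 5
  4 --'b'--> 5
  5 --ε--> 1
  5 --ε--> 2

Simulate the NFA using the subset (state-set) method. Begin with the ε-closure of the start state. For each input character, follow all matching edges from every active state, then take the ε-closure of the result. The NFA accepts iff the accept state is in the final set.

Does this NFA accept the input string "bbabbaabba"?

initial (ε-close {0}): {0,1,2}
'b' @ 1: {3,4}
'b' @ 2: {1,2,5}  ✓accept
'a' @ 3: {3,4}
'b' @ 4: {1,2,5}  ✓accept
'b' @ 5: {3,4}
'a' @ 6: {1,2,5}  ✓accept
'a' @ 7: {3,4}
'b' @ 8: {1,2,5}  ✓accept
'b' @ 9: {3,4}
'a' @ 10: {1,2,5}  ✓accept
end set {1,2,5} — state 1 in

Answer: ACCEPT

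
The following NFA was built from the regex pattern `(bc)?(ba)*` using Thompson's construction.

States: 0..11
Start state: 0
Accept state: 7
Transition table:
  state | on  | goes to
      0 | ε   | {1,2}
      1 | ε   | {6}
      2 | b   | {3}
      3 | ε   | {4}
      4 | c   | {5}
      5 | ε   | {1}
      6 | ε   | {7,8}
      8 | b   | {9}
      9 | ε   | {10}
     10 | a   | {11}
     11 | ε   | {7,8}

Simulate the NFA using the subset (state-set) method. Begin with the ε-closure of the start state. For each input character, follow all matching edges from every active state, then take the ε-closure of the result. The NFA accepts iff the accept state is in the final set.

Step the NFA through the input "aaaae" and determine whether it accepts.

S₀ = ε-closure({0}) = {0,1,2,6,7,8}
'a' @ 1: {}  — state set empty
rest 'aaae' ignored (set empty)
final: {}; accept 7 not in set

Answer: REJECT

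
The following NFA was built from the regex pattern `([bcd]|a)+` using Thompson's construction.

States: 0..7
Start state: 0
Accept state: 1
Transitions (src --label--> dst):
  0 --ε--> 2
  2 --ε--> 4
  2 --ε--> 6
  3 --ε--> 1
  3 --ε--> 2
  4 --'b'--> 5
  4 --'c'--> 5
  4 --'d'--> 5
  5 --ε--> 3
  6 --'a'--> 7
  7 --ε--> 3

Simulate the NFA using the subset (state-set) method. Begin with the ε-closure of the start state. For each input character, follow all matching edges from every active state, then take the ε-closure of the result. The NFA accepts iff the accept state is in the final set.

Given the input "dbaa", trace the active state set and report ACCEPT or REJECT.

Answer: ACCEPT

Derivation:
start: ε-closure({0}) = {0,2,4,6}
'd' @ 1: {1,2,3,4,5,6}  [accepting]
'b' @ 2: {1,2,3,4,5,6}  [accepting]
'a' @ 3: {1,2,3,4,6,7}  [accepting]
'a' @ 4: {1,2,3,4,6,7}  [accepting]
after full input: {1,2,3,4,6,7}  (accept=1 in)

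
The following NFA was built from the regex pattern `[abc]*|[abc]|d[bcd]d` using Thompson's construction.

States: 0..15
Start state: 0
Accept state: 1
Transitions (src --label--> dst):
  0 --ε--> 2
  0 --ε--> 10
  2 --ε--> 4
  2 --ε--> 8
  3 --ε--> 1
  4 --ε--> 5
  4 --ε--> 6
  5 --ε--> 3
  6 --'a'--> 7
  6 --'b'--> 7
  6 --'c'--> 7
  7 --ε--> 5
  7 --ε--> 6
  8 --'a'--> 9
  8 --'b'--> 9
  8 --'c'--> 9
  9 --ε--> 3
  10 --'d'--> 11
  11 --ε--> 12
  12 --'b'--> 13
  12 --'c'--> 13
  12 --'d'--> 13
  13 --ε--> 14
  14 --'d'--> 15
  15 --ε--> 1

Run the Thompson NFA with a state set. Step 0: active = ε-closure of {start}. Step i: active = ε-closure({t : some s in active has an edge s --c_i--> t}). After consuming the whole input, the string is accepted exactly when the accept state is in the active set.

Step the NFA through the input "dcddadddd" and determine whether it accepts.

start: ε-closure({0}) = {0,1,2,3,4,5,6,8,10}
'd' @ 1: {11,12}
'c' @ 2: {13,14}
'd' @ 3: {1,15}  ✓accept
'd' @ 4: {}  — state set empty
rest 'adddd' ignored (set empty)
final: {}; accept 1 not in set

Answer: REJECT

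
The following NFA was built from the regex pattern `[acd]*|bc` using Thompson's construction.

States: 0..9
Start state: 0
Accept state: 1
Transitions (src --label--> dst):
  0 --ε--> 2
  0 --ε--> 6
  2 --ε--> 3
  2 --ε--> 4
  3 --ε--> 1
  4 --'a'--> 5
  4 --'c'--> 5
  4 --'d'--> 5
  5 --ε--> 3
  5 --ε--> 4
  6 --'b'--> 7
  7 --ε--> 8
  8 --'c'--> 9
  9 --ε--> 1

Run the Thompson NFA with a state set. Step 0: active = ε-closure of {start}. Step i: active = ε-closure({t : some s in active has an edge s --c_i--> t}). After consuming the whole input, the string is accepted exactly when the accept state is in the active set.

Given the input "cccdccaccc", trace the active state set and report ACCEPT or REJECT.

S₀ = ε-closure({0}) = {0,1,2,3,4,6}
'c' @ 1: {1,3,4,5}  (accept∈set)
'c' @ 2: {1,3,4,5}  (accept∈set)
'c' @ 3: {1,3,4,5}  (accept∈set)
'd' @ 4: {1,3,4,5}  (accept∈set)
'c' @ 5: {1,3,4,5}  (accept∈set)
'c' @ 6: {1,3,4,5}  (accept∈set)
'a' @ 7: {1,3,4,5}  (accept∈set)
'c' @ 8: {1,3,4,5}  (accept∈set)
'c' @ 9: {1,3,4,5}  (accept∈set)
'c' @ 10: {1,3,4,5}  (accept∈set)
after full input: {1,3,4,5}  (accept=1 in)

Answer: ACCEPT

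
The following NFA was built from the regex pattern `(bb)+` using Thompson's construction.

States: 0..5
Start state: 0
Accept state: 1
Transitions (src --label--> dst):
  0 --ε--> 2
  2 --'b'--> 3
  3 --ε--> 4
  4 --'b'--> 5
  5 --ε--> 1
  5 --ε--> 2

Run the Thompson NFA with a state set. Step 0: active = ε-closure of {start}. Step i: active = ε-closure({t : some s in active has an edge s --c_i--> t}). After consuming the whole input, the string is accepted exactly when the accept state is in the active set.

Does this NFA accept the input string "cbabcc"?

Answer: REJECT

Steps:
start: ε-closure({0}) = {0,2}
'c' @ 1: {}  — no active states
rest 'babcc' ignored (set empty)
final: {}; accept 1 not in set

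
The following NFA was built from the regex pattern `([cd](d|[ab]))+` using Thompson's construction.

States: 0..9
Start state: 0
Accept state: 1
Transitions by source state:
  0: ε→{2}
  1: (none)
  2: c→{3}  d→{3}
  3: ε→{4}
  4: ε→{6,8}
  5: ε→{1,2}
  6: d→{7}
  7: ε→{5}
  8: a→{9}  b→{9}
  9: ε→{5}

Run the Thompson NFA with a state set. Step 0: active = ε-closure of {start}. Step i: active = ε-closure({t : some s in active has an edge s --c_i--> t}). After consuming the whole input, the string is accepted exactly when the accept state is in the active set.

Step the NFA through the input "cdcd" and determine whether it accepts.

initial (ε-close {0}): {0,2}
'c' @ 1: {3,4,6,8}
'd' @ 2: {1,2,5,7}  ✓accept
'c' @ 3: {3,4,6,8}
'd' @ 4: {1,2,5,7}  ✓accept
end set {1,2,5,7} — state 1 in

Answer: ACCEPT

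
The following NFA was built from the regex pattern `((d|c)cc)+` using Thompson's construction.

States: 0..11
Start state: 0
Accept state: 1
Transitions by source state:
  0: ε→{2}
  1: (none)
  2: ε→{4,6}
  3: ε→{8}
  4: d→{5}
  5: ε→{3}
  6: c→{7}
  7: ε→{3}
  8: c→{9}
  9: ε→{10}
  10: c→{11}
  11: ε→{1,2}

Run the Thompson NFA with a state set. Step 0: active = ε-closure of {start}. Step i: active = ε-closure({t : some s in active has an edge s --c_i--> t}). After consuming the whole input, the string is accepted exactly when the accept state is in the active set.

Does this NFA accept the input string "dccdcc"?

initial (ε-close {0}): {0,2,4,6}
'd' @ 1: {3,5,8}
'c' @ 2: {9,10}
'c' @ 3: {1,2,4,6,11}  ✓accept
'd' @ 4: {3,5,8}
'c' @ 5: {9,10}
'c' @ 6: {1,2,4,6,11}  ✓accept
after full input: {1,2,4,6,11}  (accept=1 in)

Answer: ACCEPT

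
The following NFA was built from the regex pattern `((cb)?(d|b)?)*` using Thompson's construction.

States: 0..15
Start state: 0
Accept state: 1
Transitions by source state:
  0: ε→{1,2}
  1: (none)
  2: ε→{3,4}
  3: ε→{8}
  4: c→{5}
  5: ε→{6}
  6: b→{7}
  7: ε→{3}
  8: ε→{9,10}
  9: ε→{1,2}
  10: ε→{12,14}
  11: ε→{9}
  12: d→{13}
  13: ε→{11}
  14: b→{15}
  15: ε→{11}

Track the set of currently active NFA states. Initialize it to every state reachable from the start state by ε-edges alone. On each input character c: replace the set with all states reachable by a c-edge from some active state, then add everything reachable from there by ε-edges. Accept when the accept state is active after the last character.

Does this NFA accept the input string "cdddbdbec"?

start: ε-closure({0}) = {0,1,2,3,4,8,9,10,12,14}
'c' @ 1: {5,6}
'd' @ 2: {}  — state set empty
rest 'ddbdbec' ignored (set empty)
end set {} — state 1 not in

Answer: REJECT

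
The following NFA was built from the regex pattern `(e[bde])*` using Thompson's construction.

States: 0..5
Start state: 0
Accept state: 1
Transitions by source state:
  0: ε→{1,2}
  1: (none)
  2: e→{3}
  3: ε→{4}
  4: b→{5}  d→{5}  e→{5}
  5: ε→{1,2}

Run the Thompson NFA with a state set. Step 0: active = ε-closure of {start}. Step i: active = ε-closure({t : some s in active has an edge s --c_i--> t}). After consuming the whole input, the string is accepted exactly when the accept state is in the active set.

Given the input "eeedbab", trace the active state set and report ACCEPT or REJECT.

initial (ε-close {0}): {0,1,2}
'e' @ 1: {3,4}
'e' @ 2: {1,2,5}  ✓accept
'e' @ 3: {3,4}
'd' @ 4: {1,2,5}  ✓accept
'b' @ 5: {}  — dead — no transitions
rest 'ab' ignored (set empty)
final: {}; accept 1 not in set

Answer: REJECT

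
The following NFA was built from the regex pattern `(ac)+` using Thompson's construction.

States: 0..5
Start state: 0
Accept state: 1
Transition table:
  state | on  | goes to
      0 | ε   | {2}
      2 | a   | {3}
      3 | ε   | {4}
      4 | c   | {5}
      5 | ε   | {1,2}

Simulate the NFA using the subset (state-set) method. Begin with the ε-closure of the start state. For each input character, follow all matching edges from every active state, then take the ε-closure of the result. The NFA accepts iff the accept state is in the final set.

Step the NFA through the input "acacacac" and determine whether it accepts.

Answer: ACCEPT

Derivation:
initial (ε-close {0}): {0,2}
'a' @ 1: {3,4}
'c' @ 2: {1,2,5}  (accept∈set)
'a' @ 3: {3,4}
'c' @ 4: {1,2,5}  (accept∈set)
'a' @ 5: {3,4}
'c' @ 6: {1,2,5}  (accept∈set)
'a' @ 7: {3,4}
'c' @ 8: {1,2,5}  (accept∈set)
final: {1,2,5}; accept 1 in set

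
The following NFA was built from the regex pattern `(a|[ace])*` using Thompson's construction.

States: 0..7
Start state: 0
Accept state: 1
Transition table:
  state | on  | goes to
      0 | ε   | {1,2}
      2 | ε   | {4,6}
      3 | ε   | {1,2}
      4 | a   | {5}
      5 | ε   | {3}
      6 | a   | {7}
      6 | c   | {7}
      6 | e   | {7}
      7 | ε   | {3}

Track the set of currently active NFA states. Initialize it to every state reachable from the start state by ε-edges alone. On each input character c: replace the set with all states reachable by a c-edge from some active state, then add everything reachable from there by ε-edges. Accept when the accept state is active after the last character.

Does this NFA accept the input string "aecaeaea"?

start: ε-closure({0}) = {0,1,2,4,6}
'a' @ 1: {1,2,3,4,5,6,7}  ✓accept
'e' @ 2: {1,2,3,4,6,7}  ✓accept
'c' @ 3: {1,2,3,4,6,7}  ✓accept
'a' @ 4: {1,2,3,4,5,6,7}  ✓accept
'e' @ 5: {1,2,3,4,6,7}  ✓accept
'a' @ 6: {1,2,3,4,5,6,7}  ✓accept
'e' @ 7: {1,2,3,4,6,7}  ✓accept
'a' @ 8: {1,2,3,4,5,6,7}  ✓accept
after full input: {1,2,3,4,5,6,7}  (accept=1 in)

Answer: ACCEPT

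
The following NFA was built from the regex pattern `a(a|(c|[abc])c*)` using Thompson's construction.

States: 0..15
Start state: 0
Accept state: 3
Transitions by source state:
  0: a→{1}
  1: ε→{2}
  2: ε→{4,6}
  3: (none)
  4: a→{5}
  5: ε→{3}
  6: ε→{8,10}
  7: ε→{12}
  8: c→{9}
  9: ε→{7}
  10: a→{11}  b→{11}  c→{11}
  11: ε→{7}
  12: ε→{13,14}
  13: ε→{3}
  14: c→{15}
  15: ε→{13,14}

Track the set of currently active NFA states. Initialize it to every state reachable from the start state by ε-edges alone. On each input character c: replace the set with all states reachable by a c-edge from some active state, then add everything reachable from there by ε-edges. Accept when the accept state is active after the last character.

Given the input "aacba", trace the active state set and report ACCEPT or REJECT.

S₀ = ε-closure({0}) = {0}
'a' @ 1: {1,2,4,6,8,10}
'a' @ 2: {3,5,7,11,12,13,14}  ✓accept
'c' @ 3: {3,13,14,15}  ✓accept
'b' @ 4: {}  — state set empty
rest 'a' ignored (set empty)
final: {}; accept 3 not in set

Answer: REJECT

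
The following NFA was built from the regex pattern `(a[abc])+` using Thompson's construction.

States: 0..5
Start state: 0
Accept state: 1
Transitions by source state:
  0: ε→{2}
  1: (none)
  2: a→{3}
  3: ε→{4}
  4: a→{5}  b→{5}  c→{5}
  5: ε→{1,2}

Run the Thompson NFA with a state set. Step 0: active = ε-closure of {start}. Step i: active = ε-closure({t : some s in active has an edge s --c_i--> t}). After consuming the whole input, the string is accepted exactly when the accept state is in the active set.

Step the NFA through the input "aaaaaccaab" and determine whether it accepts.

S₀ = ε-closure({0}) = {0,2}
'a' @ 1: {3,4}
'a' @ 2: {1,2,5}  (accept∈set)
'a' @ 3: {3,4}
'a' @ 4: {1,2,5}  (accept∈set)
'a' @ 5: {3,4}
'c' @ 6: {1,2,5}  (accept∈set)
'c' @ 7: {}  — no active states
rest 'aab' ignored (set empty)
final: {}; accept 1 not in set

Answer: REJECT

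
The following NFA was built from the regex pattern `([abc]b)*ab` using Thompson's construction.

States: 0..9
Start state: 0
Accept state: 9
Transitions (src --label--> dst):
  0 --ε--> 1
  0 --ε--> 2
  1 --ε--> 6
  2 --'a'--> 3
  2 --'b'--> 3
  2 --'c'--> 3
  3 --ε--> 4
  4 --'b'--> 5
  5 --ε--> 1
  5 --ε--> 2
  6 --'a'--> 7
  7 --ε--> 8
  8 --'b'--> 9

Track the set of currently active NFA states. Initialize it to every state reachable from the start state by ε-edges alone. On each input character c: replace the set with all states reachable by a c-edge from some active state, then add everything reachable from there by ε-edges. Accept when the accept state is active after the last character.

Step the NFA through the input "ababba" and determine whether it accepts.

initial (ε-close {0}): {0,1,2,6}
'a' @ 1: {3,4,7,8}
'b' @ 2: {1,2,5,6,9}  (accept∈set)
'a' @ 3: {3,4,7,8}
'b' @ 4: {1,2,5,6,9}  (accept∈set)
'b' @ 5: {3,4}
'a' @ 6: {}  — no active states
final: {}; accept 9 not in set

Answer: REJECT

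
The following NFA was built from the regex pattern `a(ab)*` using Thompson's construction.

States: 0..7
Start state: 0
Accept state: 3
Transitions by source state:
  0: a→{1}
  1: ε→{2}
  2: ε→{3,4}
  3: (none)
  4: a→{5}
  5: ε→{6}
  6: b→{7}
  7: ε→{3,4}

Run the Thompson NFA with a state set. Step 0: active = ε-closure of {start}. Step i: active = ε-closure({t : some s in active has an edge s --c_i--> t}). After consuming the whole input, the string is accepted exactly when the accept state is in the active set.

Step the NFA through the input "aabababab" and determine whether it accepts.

start: ε-closure({0}) = {0}
'a' @ 1: {1,2,3,4}  [accepting]
'a' @ 2: {5,6}
'b' @ 3: {3,4,7}  [accepting]
'a' @ 4: {5,6}
'b' @ 5: {3,4,7}  [accepting]
'a' @ 6: {5,6}
'b' @ 7: {3,4,7}  [accepting]
'a' @ 8: {5,6}
'b' @ 9: {3,4,7}  [accepting]
final: {3,4,7}; accept 3 in set

Answer: ACCEPT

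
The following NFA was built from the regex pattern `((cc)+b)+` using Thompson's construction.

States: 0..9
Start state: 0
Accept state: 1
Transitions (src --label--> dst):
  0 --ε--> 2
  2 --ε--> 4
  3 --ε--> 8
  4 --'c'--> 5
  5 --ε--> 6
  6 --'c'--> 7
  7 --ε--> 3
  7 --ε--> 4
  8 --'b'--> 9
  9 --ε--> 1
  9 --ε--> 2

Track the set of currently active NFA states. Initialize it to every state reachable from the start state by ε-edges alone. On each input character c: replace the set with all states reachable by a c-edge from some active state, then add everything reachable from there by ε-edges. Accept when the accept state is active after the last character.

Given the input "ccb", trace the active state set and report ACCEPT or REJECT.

Answer: ACCEPT

Derivation:
initial (ε-close {0}): {0,2,4}
'c' @ 1: {5,6}
'c' @ 2: {3,4,7,8}
'b' @ 3: {1,2,4,9}  ✓accept
after full input: {1,2,4,9}  (accept=1 in)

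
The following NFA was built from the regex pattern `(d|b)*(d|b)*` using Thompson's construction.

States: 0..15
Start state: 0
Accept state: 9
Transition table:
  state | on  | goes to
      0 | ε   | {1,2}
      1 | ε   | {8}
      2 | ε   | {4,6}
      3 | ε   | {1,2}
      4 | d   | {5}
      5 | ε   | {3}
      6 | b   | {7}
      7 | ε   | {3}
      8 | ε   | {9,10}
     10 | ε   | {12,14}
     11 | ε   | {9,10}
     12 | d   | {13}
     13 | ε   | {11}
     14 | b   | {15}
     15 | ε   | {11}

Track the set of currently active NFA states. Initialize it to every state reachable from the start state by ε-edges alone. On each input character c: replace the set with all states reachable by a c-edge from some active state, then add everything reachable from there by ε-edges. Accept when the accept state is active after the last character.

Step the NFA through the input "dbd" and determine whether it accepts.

Answer: ACCEPT

Trace:
start: ε-closure({0}) = {0,1,2,4,6,8,9,10,12,14}
'd' @ 1: {1,2,3,4,5,6,8,9,10,11,12,13,14}  (accept∈set)
'b' @ 2: {1,2,3,4,6,7,8,9,10,11,12,14,15}  (accept∈set)
'd' @ 3: {1,2,3,4,5,6,8,9,10,11,12,13,14}  (accept∈set)
final: {1,2,3,4,5,6,8,9,10,11,12,13,14}; accept 9 in set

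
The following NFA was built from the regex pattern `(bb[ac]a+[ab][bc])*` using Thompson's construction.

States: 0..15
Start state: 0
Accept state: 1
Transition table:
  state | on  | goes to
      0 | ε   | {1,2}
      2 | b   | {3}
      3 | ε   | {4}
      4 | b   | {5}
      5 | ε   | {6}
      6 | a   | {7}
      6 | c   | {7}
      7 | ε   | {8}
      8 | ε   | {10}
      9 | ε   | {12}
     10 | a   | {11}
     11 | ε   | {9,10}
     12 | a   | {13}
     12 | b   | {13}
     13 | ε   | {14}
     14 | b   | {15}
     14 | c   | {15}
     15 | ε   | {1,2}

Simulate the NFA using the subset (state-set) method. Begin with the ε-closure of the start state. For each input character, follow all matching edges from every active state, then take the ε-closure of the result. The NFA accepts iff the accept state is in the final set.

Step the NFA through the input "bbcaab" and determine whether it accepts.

start: ε-closure({0}) = {0,1,2}
'b' @ 1: {3,4}
'b' @ 2: {5,6}
'c' @ 3: {7,8,10}
'a' @ 4: {9,10,11,12}
'a' @ 5: {9,10,11,12,13,14}
'b' @ 6: {1,2,13,14,15}  ✓accept
end set {1,2,13,14,15} — state 1 in

Answer: ACCEPT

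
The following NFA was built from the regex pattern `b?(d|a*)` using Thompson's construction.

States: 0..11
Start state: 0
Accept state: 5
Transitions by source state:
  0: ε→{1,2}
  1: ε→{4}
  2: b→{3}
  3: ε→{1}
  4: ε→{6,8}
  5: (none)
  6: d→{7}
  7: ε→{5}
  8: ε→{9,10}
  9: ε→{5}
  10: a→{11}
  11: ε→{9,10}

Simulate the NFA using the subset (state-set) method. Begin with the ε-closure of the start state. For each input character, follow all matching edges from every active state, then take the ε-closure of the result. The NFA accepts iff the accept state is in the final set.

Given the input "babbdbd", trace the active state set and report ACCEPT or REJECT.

S₀ = ε-closure({0}) = {0,1,2,4,5,6,8,9,10}
'b' @ 1: {1,3,4,5,6,8,9,10}  ✓accept
'a' @ 2: {5,9,10,11}  ✓accept
'b' @ 3: {}  — no active states
rest 'bdbd' ignored (set empty)
after full input: {}  (accept=5 not in)

Answer: REJECT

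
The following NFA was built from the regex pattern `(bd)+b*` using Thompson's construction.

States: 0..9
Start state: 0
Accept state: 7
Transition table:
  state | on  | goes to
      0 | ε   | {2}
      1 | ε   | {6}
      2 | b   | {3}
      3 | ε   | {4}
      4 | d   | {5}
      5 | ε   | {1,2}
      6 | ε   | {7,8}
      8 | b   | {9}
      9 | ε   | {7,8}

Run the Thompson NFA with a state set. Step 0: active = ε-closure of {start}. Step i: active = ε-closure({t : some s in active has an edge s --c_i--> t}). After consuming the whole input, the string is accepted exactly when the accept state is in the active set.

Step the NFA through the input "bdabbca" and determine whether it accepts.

Answer: REJECT

Trace:
S₀ = ε-closure({0}) = {0,2}
'b' @ 1: {3,4}
'd' @ 2: {1,2,5,6,7,8}  [accepting]
'a' @ 3: {}  — state set empty
rest 'bbca' ignored (set empty)
final: {}; accept 7 not in set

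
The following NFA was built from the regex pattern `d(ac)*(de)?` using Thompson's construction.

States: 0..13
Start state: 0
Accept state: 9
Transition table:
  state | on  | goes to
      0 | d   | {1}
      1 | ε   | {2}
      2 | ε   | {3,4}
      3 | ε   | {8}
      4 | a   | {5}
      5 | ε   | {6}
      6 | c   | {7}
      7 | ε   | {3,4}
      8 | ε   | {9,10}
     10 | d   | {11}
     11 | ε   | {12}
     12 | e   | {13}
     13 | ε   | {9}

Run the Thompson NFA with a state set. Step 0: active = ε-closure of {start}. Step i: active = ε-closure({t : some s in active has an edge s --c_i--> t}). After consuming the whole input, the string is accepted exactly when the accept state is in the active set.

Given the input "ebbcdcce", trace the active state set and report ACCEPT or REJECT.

Answer: REJECT

Trace:
initial (ε-close {0}): {0}
'e' @ 1: {}  — dead — no transitions
rest 'bbcdcce' ignored (set empty)
after full input: {}  (accept=9 not in)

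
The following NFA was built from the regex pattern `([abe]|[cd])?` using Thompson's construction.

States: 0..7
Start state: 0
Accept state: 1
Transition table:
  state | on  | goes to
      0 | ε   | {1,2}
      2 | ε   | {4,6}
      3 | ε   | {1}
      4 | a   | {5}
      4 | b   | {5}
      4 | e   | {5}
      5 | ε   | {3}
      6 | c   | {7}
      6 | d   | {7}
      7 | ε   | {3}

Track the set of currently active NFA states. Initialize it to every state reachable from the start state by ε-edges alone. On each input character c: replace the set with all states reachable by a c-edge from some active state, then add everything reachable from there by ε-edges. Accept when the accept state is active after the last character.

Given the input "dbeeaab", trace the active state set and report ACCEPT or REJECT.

Answer: REJECT

Trace:
start: ε-closure({0}) = {0,1,2,4,6}
'd' @ 1: {1,3,7}  [accepting]
'b' @ 2: {}  — no active states
rest 'eeaab' ignored (set empty)
end set {} — state 1 not in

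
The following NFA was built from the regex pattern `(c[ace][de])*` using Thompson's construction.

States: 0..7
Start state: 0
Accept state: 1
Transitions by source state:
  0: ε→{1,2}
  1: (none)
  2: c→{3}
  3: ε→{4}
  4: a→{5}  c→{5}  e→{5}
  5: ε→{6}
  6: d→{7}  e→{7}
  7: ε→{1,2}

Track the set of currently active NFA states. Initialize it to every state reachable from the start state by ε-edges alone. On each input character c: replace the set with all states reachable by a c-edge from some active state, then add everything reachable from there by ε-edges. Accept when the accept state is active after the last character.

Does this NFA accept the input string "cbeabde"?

initial (ε-close {0}): {0,1,2}
'c' @ 1: {3,4}
'b' @ 2: {}  — state set empty
rest 'eabde' ignored (set empty)
after full input: {}  (accept=1 not in)

Answer: REJECT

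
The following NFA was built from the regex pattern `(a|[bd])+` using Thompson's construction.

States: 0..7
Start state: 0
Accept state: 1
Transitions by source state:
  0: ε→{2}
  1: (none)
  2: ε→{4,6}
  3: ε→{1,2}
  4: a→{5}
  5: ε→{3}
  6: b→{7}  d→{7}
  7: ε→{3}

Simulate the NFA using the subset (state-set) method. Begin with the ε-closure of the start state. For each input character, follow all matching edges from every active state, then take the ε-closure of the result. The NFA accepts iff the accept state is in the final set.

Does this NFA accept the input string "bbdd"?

Answer: ACCEPT

Trace:
S₀ = ε-closure({0}) = {0,2,4,6}
'b' @ 1: {1,2,3,4,6,7}  [accepting]
'b' @ 2: {1,2,3,4,6,7}  [accepting]
'd' @ 3: {1,2,3,4,6,7}  [accepting]
'd' @ 4: {1,2,3,4,6,7}  [accepting]
end set {1,2,3,4,6,7} — state 1 in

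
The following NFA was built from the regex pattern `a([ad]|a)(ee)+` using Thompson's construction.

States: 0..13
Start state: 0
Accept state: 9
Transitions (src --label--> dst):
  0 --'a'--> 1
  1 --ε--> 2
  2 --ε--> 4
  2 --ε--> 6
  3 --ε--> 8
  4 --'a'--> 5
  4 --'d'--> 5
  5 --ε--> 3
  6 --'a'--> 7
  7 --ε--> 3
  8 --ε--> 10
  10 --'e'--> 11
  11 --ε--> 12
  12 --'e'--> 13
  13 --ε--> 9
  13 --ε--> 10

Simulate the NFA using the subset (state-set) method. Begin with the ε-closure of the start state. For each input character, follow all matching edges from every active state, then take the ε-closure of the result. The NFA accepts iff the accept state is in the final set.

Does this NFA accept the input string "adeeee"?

Answer: ACCEPT

Steps:
initial (ε-close {0}): {0}
'a' @ 1: {1,2,4,6}
'd' @ 2: {3,5,8,10}
'e' @ 3: {11,12}
'e' @ 4: {9,10,13}  [accepting]
'e' @ 5: {11,12}
'e' @ 6: {9,10,13}  [accepting]
after full input: {9,10,13}  (accept=9 in)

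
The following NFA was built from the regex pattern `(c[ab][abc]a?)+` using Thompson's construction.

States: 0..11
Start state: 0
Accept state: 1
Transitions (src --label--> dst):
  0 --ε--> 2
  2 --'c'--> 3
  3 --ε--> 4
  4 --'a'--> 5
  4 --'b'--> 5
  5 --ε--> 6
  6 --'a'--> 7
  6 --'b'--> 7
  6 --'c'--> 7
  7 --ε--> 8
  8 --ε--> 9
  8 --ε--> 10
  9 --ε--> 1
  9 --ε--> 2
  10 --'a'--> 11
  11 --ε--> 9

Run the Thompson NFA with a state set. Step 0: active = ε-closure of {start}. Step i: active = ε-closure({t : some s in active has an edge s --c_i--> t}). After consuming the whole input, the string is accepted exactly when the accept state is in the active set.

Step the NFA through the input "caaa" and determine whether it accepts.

initial (ε-close {0}): {0,2}
'c' @ 1: {3,4}
'a' @ 2: {5,6}
'a' @ 3: {1,2,7,8,9,10}  ✓accept
'a' @ 4: {1,2,9,11}  ✓accept
final: {1,2,9,11}; accept 1 in set

Answer: ACCEPT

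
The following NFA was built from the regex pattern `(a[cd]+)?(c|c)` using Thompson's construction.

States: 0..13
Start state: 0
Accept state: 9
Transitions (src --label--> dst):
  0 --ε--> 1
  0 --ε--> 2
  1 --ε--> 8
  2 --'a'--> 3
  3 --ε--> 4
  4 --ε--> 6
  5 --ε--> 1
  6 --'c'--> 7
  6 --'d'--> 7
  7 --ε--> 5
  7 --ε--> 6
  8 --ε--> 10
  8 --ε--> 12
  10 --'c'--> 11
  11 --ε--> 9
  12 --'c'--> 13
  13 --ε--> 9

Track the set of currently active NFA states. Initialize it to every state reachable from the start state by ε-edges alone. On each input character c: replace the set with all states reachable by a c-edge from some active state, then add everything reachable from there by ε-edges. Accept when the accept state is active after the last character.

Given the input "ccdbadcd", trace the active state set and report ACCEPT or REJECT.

start: ε-closure({0}) = {0,1,2,8,10,12}
'c' @ 1: {9,11,13}  ✓accept
'c' @ 2: {}  — state set empty
rest 'dbadcd' ignored (set empty)
after full input: {}  (accept=9 not in)

Answer: REJECT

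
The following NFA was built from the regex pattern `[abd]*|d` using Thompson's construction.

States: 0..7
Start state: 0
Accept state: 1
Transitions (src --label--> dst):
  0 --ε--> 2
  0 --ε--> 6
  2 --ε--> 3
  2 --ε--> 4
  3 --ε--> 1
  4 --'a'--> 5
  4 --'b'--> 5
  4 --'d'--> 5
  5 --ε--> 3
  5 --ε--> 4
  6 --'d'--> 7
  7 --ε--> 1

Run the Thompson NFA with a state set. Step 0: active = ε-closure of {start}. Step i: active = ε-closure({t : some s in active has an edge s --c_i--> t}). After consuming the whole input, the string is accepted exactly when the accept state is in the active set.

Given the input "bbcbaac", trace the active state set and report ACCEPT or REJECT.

Answer: REJECT

Steps:
S₀ = ε-closure({0}) = {0,1,2,3,4,6}
'b' @ 1: {1,3,4,5}  ✓accept
'b' @ 2: {1,3,4,5}  ✓accept
'c' @ 3: {}  — no active states
rest 'baac' ignored (set empty)
after full input: {}  (accept=1 not in)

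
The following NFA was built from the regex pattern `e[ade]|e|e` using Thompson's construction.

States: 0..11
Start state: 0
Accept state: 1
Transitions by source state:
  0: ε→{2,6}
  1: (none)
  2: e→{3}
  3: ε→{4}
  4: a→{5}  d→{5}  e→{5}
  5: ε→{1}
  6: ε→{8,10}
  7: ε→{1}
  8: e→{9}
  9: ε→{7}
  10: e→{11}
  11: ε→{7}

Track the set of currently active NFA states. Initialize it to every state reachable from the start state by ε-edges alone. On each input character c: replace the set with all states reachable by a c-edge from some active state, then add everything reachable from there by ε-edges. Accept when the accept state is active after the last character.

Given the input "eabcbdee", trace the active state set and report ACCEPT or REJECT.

Answer: REJECT

Derivation:
start: ε-closure({0}) = {0,2,6,8,10}
'e' @ 1: {1,3,4,7,9,11}  (accept∈set)
'a' @ 2: {1,5}  (accept∈set)
'b' @ 3: {}  — no active states
rest 'cbdee' ignored (set empty)
final: {}; accept 1 not in set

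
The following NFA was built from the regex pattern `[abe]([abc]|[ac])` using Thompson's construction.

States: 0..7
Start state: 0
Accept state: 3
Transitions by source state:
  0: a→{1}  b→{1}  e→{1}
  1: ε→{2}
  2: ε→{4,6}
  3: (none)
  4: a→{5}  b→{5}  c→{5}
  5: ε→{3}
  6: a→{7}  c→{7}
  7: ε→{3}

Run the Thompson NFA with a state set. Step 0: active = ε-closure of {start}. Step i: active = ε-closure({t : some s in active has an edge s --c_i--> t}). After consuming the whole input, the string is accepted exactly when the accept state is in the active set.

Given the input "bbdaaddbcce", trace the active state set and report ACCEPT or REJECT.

Answer: REJECT

Trace:
start: ε-closure({0}) = {0}
'b' @ 1: {1,2,4,6}
'b' @ 2: {3,5}  [accepting]
'd' @ 3: {}  — state set empty
rest 'aaddbcce' ignored (set empty)
final: {}; accept 3 not in set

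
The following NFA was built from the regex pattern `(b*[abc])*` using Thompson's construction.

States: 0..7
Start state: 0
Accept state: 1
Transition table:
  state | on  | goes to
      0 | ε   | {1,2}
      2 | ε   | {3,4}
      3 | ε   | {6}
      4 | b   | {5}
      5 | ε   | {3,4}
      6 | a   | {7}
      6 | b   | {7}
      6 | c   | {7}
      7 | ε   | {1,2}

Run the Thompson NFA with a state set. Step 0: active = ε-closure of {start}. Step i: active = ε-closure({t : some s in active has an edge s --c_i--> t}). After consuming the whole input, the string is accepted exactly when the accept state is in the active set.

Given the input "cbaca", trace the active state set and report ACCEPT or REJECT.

Answer: ACCEPT

Trace:
start: ε-closure({0}) = {0,1,2,3,4,6}
'c' @ 1: {1,2,3,4,6,7}  (accept∈set)
'b' @ 2: {1,2,3,4,5,6,7}  (accept∈set)
'a' @ 3: {1,2,3,4,6,7}  (accept∈set)
'c' @ 4: {1,2,3,4,6,7}  (accept∈set)
'a' @ 5: {1,2,3,4,6,7}  (accept∈set)
final: {1,2,3,4,6,7}; accept 1 in set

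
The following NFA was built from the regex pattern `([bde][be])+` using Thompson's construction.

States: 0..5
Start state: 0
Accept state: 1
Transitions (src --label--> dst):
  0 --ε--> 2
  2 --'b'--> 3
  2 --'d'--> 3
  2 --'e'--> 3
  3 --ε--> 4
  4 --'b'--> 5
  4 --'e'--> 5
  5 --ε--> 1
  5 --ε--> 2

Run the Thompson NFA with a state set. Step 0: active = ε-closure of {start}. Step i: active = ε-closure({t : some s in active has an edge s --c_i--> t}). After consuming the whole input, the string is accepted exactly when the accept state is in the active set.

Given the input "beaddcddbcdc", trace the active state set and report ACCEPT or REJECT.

S₀ = ε-closure({0}) = {0,2}
'b' @ 1: {3,4}
'e' @ 2: {1,2,5}  (accept∈set)
'a' @ 3: {}  — state set empty
rest 'ddcddbcdc' ignored (set empty)
after full input: {}  (accept=1 not in)

Answer: REJECT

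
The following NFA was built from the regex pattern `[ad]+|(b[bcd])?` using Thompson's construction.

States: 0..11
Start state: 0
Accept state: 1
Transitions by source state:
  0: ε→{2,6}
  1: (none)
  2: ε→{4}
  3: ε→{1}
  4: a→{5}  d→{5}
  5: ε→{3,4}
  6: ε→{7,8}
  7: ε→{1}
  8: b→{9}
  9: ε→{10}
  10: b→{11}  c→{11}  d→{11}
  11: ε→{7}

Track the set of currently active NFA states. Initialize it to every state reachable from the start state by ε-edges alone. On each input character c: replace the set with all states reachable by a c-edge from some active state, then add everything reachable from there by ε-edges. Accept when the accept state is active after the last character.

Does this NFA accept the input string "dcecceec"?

S₀ = ε-closure({0}) = {0,1,2,4,6,7,8}
'd' @ 1: {1,3,4,5}  ✓accept
'c' @ 2: {}  — dead — no transitions
rest 'ecceec' ignored (set empty)
after full input: {}  (accept=1 not in)

Answer: REJECT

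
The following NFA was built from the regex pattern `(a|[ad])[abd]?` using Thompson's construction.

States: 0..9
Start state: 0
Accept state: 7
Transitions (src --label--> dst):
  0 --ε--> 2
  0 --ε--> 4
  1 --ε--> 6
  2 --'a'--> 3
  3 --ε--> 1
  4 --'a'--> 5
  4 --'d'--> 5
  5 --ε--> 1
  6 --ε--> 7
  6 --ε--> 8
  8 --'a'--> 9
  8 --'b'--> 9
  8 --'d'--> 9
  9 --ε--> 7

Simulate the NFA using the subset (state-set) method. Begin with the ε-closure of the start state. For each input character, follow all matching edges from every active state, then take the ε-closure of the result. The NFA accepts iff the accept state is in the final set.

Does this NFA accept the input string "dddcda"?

Answer: REJECT

Trace:
initial (ε-close {0}): {0,2,4}
'd' @ 1: {1,5,6,7,8}  [accepting]
'd' @ 2: {7,9}  [accepting]
'd' @ 3: {}  — no active states
rest 'cda' ignored (set empty)
after full input: {}  (accept=7 not in)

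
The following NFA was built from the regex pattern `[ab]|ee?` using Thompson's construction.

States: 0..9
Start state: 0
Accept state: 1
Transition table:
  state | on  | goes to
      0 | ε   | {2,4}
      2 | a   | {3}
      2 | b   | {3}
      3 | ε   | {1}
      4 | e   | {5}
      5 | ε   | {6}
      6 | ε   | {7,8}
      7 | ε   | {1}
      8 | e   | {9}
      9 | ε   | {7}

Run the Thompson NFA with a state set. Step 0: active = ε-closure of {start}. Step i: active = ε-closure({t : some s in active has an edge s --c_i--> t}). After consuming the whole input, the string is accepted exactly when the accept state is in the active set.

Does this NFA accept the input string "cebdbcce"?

S₀ = ε-closure({0}) = {0,2,4}
'c' @ 1: {}  — state set empty
rest 'ebdbcce' ignored (set empty)
end set {} — state 1 not in

Answer: REJECT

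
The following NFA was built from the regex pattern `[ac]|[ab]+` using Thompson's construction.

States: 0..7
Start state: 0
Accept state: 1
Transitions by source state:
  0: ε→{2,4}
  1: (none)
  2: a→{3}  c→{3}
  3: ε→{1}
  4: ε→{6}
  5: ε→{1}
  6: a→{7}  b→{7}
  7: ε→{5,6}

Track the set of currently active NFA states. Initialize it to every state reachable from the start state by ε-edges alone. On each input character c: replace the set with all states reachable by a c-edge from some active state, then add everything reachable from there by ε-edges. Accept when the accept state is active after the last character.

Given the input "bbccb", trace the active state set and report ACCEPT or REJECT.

Answer: REJECT

Derivation:
S₀ = ε-closure({0}) = {0,2,4,6}
'b' @ 1: {1,5,6,7}  (accept∈set)
'b' @ 2: {1,5,6,7}  (accept∈set)
'c' @ 3: {}  — state set empty
rest 'cb' ignored (set empty)
after full input: {}  (accept=1 not in)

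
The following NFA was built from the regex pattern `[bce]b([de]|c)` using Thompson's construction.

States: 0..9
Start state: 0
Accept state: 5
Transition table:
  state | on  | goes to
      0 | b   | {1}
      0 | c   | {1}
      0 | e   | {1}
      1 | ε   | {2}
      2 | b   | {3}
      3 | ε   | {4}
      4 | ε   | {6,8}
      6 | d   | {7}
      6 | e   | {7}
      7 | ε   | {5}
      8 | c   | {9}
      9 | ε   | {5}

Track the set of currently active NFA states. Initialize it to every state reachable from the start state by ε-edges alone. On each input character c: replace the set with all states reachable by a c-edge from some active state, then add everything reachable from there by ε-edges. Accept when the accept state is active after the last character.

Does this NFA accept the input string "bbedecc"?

initial (ε-close {0}): {0}
'b' @ 1: {1,2}
'b' @ 2: {3,4,6,8}
'e' @ 3: {5,7}  [accepting]
'd' @ 4: {}  — no active states
rest 'ecc' ignored (set empty)
after full input: {}  (accept=5 not in)

Answer: REJECT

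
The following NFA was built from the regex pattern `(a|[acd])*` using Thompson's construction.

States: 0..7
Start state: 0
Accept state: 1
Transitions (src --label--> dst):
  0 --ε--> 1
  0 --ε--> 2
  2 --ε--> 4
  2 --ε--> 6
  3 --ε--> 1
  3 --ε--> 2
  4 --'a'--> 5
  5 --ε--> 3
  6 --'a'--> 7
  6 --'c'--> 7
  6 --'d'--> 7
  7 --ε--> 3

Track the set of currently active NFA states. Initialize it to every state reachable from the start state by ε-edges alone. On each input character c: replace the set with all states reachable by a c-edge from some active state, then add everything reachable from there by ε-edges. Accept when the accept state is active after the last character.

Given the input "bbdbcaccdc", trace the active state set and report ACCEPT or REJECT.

Answer: REJECT

Trace:
initial (ε-close {0}): {0,1,2,4,6}
'b' @ 1: {}  — dead — no transitions
rest 'bdbcaccdc' ignored (set empty)
end set {} — state 1 not in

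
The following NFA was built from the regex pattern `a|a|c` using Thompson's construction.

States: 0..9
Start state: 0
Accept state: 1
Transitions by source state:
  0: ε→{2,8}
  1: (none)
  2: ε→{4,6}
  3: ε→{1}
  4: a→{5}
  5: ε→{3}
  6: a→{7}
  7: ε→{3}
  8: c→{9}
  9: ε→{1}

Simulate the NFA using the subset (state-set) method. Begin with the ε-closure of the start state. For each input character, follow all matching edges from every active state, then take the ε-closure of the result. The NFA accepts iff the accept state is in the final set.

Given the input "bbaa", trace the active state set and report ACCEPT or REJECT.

Answer: REJECT

Trace:
start: ε-closure({0}) = {0,2,4,6,8}
'b' @ 1: {}  — state set empty
rest 'baa' ignored (set empty)
end set {} — state 1 not in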